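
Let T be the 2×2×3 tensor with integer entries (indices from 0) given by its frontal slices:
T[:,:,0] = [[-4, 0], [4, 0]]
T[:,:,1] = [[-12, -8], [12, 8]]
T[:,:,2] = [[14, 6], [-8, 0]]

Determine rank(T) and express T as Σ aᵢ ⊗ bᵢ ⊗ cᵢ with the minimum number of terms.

Lower bound: in the mode-3 unfolding of T (rows indexed by k, columns by (i,j)) the 3×3 minor on rows k ∈ {0, 1, 2}, columns (i,j) ∈ {(0,0), (0,1), (1,0)} is det [[-4, 0, 4], [-12, -8, 12], [14, 6, -8]] = 192 ≠ 0, so that unfolding has rank ≥ 3 and hence rank(T) ≥ 3 (CP rank is at least every unfolding rank, though it can be larger).
Upper bound: T is a sum of 3 rank-1 terms, T = [1, -1] ⊗ [1, 0] ⊗ [-4, -4, 8] + [1, -1] ⊗ [1, 1] ⊗ [0, -8, 4] + [1, 2] ⊗ [1, 1] ⊗ [0, 0, 2] (one valid choice — decompositions are not unique — normalised so each a, b is primitive with positive first nonzero entry; check it by expanding all entries), so rank(T) ≤ 3.
These bounds meet, so rank(T) = 3.

rank(T) = 3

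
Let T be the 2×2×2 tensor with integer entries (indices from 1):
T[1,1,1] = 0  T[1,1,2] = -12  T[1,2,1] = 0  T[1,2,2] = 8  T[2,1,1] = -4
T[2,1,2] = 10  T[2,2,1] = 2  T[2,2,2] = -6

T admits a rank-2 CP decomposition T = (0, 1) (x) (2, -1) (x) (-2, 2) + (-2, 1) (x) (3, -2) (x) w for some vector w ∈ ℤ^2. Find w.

Subtract the known terms from T to get the rank-1 residual R = (-2, 1) (x) (3, -2) (x) w, so R[i,j,k] = a[i]·b[j]·w[k]. Pick indices with nonzero a[1]·b[1] = (-2)·(3) = -6. Only the fibre through (1,1,·) is needed: R[1,1,:] = T[1,1,:] − Σₗ aₗ[1]bₗ[1]cₗ = [0, -12] − (0)·(2)·(-2, 2) = [0, -12]. Then w[k] = R[1,1,k] / -6 for each k, giving w = [0, -12] / -6 = (0, 2).

w = (0, 2)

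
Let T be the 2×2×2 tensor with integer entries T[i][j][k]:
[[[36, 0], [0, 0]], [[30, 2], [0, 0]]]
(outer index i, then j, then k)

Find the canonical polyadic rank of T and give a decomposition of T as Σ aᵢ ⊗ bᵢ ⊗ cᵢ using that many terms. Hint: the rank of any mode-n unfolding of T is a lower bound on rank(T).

rank(T) = 2

Lower bound: in the mode-1 unfolding of T (rows indexed by i, columns by (j,k)) the 2×2 minor on rows i ∈ {0, 1}, columns (j,k) ∈ {(0,0), (0,1)} is det [[36, 0], [30, 2]] = 72 ≠ 0, so that unfolding has rank ≥ 2 and hence rank(T) ≥ 2 (CP rank is at least every unfolding rank, though it can be larger).
Upper bound: T[:,j,:] = b[j]·M for every slice, with b = [1, 0] and M = [[36, 0], [30, 2]] (rows i, columns k).
Splitting M by its rows (i = 0, 1), M = [1, 0][36, 0]ᵀ + [0, 1][30, 2]ᵀ.
Hence T = [1, 0] ⊗ [1, 0] ⊗ [36, 0] + [0, 1] ⊗ [1, 0] ⊗ [30, 2], so rank(T) ≤ 2.
These bounds meet, so rank(T) = 2.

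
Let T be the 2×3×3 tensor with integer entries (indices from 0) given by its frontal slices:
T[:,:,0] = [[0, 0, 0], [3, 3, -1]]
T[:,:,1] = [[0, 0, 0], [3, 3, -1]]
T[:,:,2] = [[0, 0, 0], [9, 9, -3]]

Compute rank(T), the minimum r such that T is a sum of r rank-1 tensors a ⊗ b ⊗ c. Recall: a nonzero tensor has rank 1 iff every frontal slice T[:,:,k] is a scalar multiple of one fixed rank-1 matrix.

1

Lower bound: T ≠ 0 (e.g. T[1,0,0] = 3), so rank(T) ≥ 1.
Upper bound: if T = a ⊗ b ⊗ c then every fibre of T is a multiple of the corresponding factor, so read the factors off the fibres through the nonzero entry T[1,0,0] = 3.
The mode-1 fibre T[:,0,0] = [0, 3] gives a = [0, 1] (primitive direction); the mode-2 fibre T[1,:,0] = [3, 3, -1] gives b = [3, 3, -1]; then c[k] = T[1,0,k] / (a[1]·b[0]) = [3, 3, 9] / 3 = [1, 1, 3].
Expanding [0, 1] ⊗ [3, 3, -1] ⊗ [1, 1, 3] reproduces all 18 entries of T, so T = [0, 1] ⊗ [3, 3, -1] ⊗ [1, 1, 3] and rank(T) ≤ 1.
These bounds meet, so rank(T) = 1.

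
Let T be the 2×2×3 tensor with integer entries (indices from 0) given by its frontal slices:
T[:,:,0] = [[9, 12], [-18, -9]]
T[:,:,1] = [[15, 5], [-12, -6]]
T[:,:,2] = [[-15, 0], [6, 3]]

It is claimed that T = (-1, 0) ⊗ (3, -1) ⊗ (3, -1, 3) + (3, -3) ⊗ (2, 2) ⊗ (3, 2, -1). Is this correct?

No

Reconstruct entry (0,1,0) from the claimed factors: Σₗ aₗ[0]bₗ[1]cₗ[0] = (-1)·(-1)·(3) + (3)·(2)·(3) = 21, but T[0,1,0] = 12. The claim is false.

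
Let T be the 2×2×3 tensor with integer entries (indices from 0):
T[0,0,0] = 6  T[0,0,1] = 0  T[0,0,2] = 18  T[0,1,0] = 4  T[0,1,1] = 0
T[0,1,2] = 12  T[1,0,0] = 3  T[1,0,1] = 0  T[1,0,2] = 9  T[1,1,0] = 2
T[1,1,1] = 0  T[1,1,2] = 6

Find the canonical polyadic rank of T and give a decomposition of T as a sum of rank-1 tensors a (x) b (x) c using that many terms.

rank(T) = 1

Lower bound: T ≠ 0 (e.g. T[0,0,0] = 6), so rank(T) ≥ 1.
Upper bound: if T = a (x) b (x) c then every fibre of T is a multiple of the corresponding factor, so read the factors off the fibres through the nonzero entry T[0,0,0] = 6.
The mode-1 fibre T[:,0,0] = [6, 3] gives a = [2, 1] (primitive direction); the mode-2 fibre T[0,:,0] = [6, 4] gives b = [3, 2]; then c[k] = T[0,0,k] / (a[0]·b[0]) = [6, 0, 18] / 6 = [1, 0, 3].
Expanding [2, 1] (x) [3, 2] (x) [1, 0, 3] reproduces all 12 entries of T, so T = [2, 1] (x) [3, 2] (x) [1, 0, 3] and rank(T) ≤ 1.
These bounds meet, so rank(T) = 1.
Check entry T[1,1,0] = 2: (1)·(2)·(1) = 2.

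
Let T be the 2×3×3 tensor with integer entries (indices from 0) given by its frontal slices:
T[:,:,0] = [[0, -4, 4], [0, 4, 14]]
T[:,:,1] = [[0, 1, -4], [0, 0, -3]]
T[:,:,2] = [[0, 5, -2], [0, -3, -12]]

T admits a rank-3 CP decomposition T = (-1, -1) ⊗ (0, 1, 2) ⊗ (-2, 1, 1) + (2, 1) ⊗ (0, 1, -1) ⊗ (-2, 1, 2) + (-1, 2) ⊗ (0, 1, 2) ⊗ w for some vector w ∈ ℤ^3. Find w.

w = (2, 0, -2)

Subtract the known terms from T to get the rank-1 residual R = (-1, 2) ⊗ (0, 1, 2) ⊗ w, so R[i,j,k] = a[i]·b[j]·w[k]. Pick indices with nonzero a[0]·b[1] = (-1)·(1) = -1. Only the fibre through (0,1,·) is needed: R[0,1,:] = T[0,1,:] − Σₗ aₗ[0]bₗ[1]cₗ = [-4, 1, 5] − (-1)·(1)·(-2, 1, 1) − (2)·(1)·(-2, 1, 2) = [-2, 0, 2]. Then w[k] = R[0,1,k] / -1 for each k, giving w = [-2, 0, 2] / -1 = (2, 0, -2).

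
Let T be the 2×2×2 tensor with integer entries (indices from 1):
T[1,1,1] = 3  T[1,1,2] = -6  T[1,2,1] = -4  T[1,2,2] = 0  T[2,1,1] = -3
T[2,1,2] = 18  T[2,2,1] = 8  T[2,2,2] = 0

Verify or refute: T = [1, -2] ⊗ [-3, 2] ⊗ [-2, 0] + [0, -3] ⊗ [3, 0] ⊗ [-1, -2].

Reconstruct entry (1,1,1) from the claimed factors: Σₗ aₗ[1]bₗ[1]cₗ[1] = (1)·(-3)·(-2) + (0)·(3)·(-1) = 6, but T[1,1,1] = 3. The claim is false.

No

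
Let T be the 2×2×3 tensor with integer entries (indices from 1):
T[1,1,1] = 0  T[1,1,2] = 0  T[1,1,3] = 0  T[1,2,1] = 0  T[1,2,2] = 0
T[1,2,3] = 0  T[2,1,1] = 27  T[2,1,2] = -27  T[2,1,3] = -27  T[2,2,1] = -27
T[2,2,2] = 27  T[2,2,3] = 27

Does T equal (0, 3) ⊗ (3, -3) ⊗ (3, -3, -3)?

Reconstruct entrywise from the claimed factors. For example, T[2,2,2] = 27 and Σₗ aₗ[2]bₗ[2]cₗ[2] = (3)·(-3)·(-3) = 27; checking all 12 entries, every one matches. The claim holds.

Yes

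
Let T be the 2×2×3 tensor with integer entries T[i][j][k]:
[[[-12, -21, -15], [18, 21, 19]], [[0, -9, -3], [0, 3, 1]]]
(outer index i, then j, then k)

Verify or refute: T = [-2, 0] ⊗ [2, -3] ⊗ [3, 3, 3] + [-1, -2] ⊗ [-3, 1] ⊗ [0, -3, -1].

Reconstruct entry (1,0,1) from the claimed factors: Σₗ aₗ[1]bₗ[0]cₗ[1] = (0)·(2)·(3) + (-2)·(-3)·(-3) = -18, but T[1,0,1] = -9. The claim is false.

No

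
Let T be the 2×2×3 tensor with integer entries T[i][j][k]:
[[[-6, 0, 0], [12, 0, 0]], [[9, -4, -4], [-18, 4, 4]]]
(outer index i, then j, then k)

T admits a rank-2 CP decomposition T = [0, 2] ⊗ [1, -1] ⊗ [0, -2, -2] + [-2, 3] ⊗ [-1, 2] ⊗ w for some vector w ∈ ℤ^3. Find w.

w = [-3, 0, 0]

Subtract the known terms from T to get the rank-1 residual R = [-2, 3] ⊗ [-1, 2] ⊗ w, so R[i,j,k] = a[i]·b[j]·w[k]. Pick indices with nonzero a[0]·b[0] = (-2)·(-1) = 2. Only the fibre through (0,0,·) is needed: R[0,0,:] = T[0,0,:] − Σₗ aₗ[0]bₗ[0]cₗ = [-6, 0, 0] − (0)·(1)·[0, -2, -2] = [-6, 0, 0]. Then w[k] = R[0,0,k] / 2 for each k, giving w = [-6, 0, 0] / 2 = [-3, 0, 0].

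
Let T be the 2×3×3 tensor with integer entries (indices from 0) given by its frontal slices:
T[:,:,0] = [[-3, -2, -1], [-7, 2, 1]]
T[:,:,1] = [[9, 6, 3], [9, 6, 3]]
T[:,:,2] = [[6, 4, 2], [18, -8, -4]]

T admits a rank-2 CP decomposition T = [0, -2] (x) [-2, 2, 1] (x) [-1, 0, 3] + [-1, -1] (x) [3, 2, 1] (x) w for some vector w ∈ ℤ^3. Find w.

w = [1, -3, -2]

Subtract the known terms from T to get the rank-1 residual R = [-1, -1] (x) [3, 2, 1] (x) w, so R[i,j,k] = a[i]·b[j]·w[k]. Pick indices with nonzero a[0]·b[0] = (-1)·(3) = -3. Only the fibre through (0,0,·) is needed: R[0,0,:] = T[0,0,:] − Σₗ aₗ[0]bₗ[0]cₗ = [-3, 9, 6] − (0)·(-2)·[-1, 0, 3] = [-3, 9, 6]. Then w[k] = R[0,0,k] / -3 for each k, giving w = [-3, 9, 6] / -3 = [1, -3, -2].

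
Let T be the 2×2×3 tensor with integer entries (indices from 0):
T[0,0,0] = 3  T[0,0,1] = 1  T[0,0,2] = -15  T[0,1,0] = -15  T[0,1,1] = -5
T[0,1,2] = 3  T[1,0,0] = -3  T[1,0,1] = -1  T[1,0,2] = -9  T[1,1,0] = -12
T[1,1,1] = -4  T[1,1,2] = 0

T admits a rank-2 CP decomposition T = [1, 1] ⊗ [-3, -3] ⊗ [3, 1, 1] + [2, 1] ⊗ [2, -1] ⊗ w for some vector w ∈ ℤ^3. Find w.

w = [3, 1, -3]

Subtract the known terms from T to get the rank-1 residual R = [2, 1] ⊗ [2, -1] ⊗ w, so R[i,j,k] = a[i]·b[j]·w[k]. Pick indices with nonzero a[0]·b[0] = (2)·(2) = 4. Only the fibre through (0,0,·) is needed: R[0,0,:] = T[0,0,:] − Σₗ aₗ[0]bₗ[0]cₗ = [3, 1, -15] − (1)·(-3)·[3, 1, 1] = [12, 4, -12]. Then w[k] = R[0,0,k] / 4 for each k, giving w = [12, 4, -12] / 4 = [3, 1, -3].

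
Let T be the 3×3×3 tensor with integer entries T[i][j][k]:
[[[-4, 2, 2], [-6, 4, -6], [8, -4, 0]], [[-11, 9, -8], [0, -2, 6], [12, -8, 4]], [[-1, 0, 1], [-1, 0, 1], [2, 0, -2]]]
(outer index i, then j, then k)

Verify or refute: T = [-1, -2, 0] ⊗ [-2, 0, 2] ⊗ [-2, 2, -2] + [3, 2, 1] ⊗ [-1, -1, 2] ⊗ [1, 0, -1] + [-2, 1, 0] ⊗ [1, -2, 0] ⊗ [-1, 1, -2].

Reconstruct entry (0,0,0) from the claimed factors: Σₗ aₗ[0]bₗ[0]cₗ[0] = (-1)·(-2)·(-2) + (3)·(-1)·(1) + (-2)·(1)·(-1) = -5, but T[0,0,0] = -4. The claim is false.

No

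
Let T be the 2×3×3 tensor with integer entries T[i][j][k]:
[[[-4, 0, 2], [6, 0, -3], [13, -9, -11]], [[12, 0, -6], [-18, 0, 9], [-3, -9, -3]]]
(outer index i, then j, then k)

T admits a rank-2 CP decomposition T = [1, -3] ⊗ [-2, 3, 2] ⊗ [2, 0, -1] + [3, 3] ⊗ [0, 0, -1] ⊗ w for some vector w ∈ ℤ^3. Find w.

w = [-3, 3, 3]

Subtract the known terms from T to get the rank-1 residual R = [3, 3] ⊗ [0, 0, -1] ⊗ w, so R[i,j,k] = a[i]·b[j]·w[k]. Pick indices with nonzero a[0]·b[2] = (3)·(-1) = -3. Only the fibre through (0,2,·) is needed: R[0,2,:] = T[0,2,:] − Σₗ aₗ[0]bₗ[2]cₗ = [13, -9, -11] − (1)·(2)·[2, 0, -1] = [9, -9, -9]. Then w[k] = R[0,2,k] / -3 for each k, giving w = [9, -9, -9] / -3 = [-3, 3, 3].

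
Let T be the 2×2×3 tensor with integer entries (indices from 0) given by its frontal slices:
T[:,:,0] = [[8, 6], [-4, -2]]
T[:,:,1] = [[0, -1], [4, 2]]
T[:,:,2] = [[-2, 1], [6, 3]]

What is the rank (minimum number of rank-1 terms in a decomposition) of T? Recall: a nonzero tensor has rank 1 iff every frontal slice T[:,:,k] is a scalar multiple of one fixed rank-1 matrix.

3

Lower bound: the mode-3 unfolding of T (rows indexed by k, columns by (i,j) = (0,0), (0,1), (1,0), (1,1)) is [[8, 6, -4, -2], [0, -1, 4, 2], [-2, 1, 6, 3]].
There the 3×3 minor on rows k ∈ {0, 1, 2}, columns (i,j) ∈ {(0,0), (0,1), (1,0)} is det [[8, 6, -4], [0, -1, 4], [-2, 1, 6]] = -120 ≠ 0, so this unfolding has rank ≥ 3; CP rank is at least every unfolding rank, so rank(T) ≥ 3. (Flattening ranks never certify an upper bound on CP rank; for that we must actually write T with 3 rank-1 terms.)
Upper bound: T is a sum of 3 rank-1 terms, T = [1, -2] ⊗ [2, 1] ⊗ [2, -1, -1] + [1, 0] ⊗ [1, 0] ⊗ [-4, 2, -4] + [2, 1] ⊗ [2, 1] ⊗ [2, 0, 1] (one valid choice — decompositions are not unique — normalised so each a, b is primitive with positive first nonzero entry; check it by expanding all entries), so rank(T) ≤ 3.
These bounds meet, so rank(T) = 3.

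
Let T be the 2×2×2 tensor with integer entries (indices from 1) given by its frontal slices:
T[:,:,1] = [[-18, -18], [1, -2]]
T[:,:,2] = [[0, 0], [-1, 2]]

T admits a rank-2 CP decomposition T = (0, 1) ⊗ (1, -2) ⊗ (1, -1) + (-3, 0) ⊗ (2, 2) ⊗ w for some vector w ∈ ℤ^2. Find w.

Subtract the known terms from T to get the rank-1 residual R = (-3, 0) ⊗ (2, 2) ⊗ w, so R[i,j,k] = a[i]·b[j]·w[k]. Pick indices with nonzero a[1]·b[1] = (-3)·(2) = -6. Only the fibre through (1,1,·) is needed: R[1,1,:] = T[1,1,:] − Σₗ aₗ[1]bₗ[1]cₗ = [-18, 0] − (0)·(1)·(1, -1) = [-18, 0]. Then w[k] = R[1,1,k] / -6 for each k, giving w = [-18, 0] / -6 = (3, 0).

w = (3, 0)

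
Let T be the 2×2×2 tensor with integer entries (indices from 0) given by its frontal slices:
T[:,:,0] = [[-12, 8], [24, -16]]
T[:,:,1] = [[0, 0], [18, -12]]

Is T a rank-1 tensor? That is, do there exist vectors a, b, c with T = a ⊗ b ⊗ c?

No

The mode-1 unfolding of T (rows indexed by i, columns by (j,k) = (0,0), (0,1), (1,0), (1,1)) is [[-12, 0, 8, 0], [24, 18, -16, -12]].
There the 2×2 minor on rows i ∈ {0, 1}, columns (j,k) ∈ {(0,0), (0,1)} is det [[-12, 0], [24, 18]] = -216 ≠ 0, so this unfolding has rank ≥ 2; CP rank is at least every unfolding rank, so rank(T) ≥ 2.
In particular rank(T) ≥ 2 > 1, so T is not rank-1.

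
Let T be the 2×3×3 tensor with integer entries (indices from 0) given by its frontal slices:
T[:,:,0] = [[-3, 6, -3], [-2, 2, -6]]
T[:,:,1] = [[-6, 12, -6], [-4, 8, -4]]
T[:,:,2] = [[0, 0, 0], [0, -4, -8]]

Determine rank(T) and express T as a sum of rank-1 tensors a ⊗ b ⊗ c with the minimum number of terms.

rank(T) = 2

Lower bound: the mode-3 unfolding of T (rows indexed by k, columns by (i,j) = (0,0), (0,1), (0,2), (1,0), (1,1), (1,2)) is [[-3, 6, -3, -2, 2, -6], [-6, 12, -6, -4, 8, -4], [0, 0, 0, 0, -4, -8]].
There the 2×2 minor on rows k ∈ {0, 1}, columns (i,j) ∈ {(0,0), (1,1)} is det [[-3, 2], [-6, 8]] = -12 ≠ 0, so this unfolding has rank ≥ 2; CP rank is at least every unfolding rank, so rank(T) ≥ 2. (This is only a lower bound: in general the CP rank may exceed every unfolding rank, so we still need to exhibit 2 rank-1 terms summing to T.)
Upper bound — finding two terms. Write S_k = T[:,:,k] for the frontal slices: S₀ = [[-3, 6, -3], [-2, 2, -6]], S₁ = [[-6, 12, -6], [-4, 8, -4]], S₂ = [[0, 0, 0], [0, -4, -8]].
If T = a₁ ⊗ b₁ ⊗ c₁ + a₂ ⊗ b₂ ⊗ c₂ then each S_k = c₁[k]·a₁b₁ᵀ + c₂[k]·a₂b₂ᵀ. S₀ and S₁ are linearly independent, so a₁b₁ᵀ and a₂b₂ᵀ must span the same plane of matrices: they are the rank-1 matrices of the form x·S₀ + y·S₁.
The 2×2 minor of x·S₀ + y·S₁ on rows {0,1}, columns {0,1} is 6·x² + 12·xy = 6·(x + 2·y)(x), vanishing at (x:y) = (2:-1) and (0:1).
M₁ = 2·S₀ − S₁ = [[0, 0, 0], [0, -4, -8]] = (-4)·[0, 1][0, 1, 2]ᵀ and M₂ = S₁ = [[-6, 12, -6], [-4, 8, -4]] = (-2)·[3, 2][1, -2, 1]ᵀ, so take a₁ = [0, 1], b₁ = [0, 1, 2], a₂ = [3, 2], b₂ = [1, -2, 1].
Each slice is an integer combination of E₁ = a₁b₁ᵀ and E₂ = a₂b₂ᵀ: S₀ = −2·E₁ − E₂, S₁ = −2·E₂, S₂ = −4·E₁; reading off coefficients, c₁ = [-2, 0, -4] and c₂ = [-1, -2, 0].
Hence T = [0, 1] ⊗ [0, 1, 2] ⊗ [-2, 0, -4] + [3, 2] ⊗ [1, -2, 1] ⊗ [-1, -2, 0], so rank(T) ≤ 2.
These bounds meet, so rank(T) = 2.
Check entry T[0,0,1] = -6: (0)·(0)·(0) + (3)·(1)·(-2) = -6.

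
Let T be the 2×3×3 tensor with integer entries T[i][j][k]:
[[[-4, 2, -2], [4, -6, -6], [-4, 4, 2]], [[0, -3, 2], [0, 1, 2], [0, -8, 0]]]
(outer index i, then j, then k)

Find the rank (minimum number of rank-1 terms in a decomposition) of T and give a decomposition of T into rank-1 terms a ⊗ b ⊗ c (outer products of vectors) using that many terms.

rank(T) = 3

Lower bound: the mode-2 unfolding of T (rows indexed by j, columns by (i,k) = (0,0), (0,1), (0,2), (1,0), (1,1), (1,2)) is [[-4, 2, -2, 0, -3, 2], [4, -6, -6, 0, 1, 2], [-4, 4, 2, 0, -8, 0]].
There the 3×3 minor on rows j ∈ {0, 1, 2}, columns (i,k) ∈ {(0,0), (0,1), (1,1)} is det [[-4, 2, -3], [4, -6, 1], [-4, 4, -8]] = -96 ≠ 0, so this unfolding has rank ≥ 3; CP rank is at least every unfolding rank, so rank(T) ≥ 3. (Unfolding ranks only ever bound the CP rank from below — rank(T) can be strictly larger than all of them — so the matching upper bound has to come from an explicit 3-term decomposition.)
Upper bound: T is a sum of 3 rank-1 terms, T = [0, 1] ⊗ [1, 0, 2] ⊗ [0, -4, 0] + [1, 0] ⊗ [1, -1, 1] ⊗ [-4, 4, 2] + [2, -1] ⊗ [1, 1, 0] ⊗ [0, -1, -2] (one valid choice — decompositions are not unique — normalised so each a, b is primitive with positive first nonzero entry; check it by expanding all entries), so rank(T) ≤ 3.
These bounds meet, so rank(T) = 3.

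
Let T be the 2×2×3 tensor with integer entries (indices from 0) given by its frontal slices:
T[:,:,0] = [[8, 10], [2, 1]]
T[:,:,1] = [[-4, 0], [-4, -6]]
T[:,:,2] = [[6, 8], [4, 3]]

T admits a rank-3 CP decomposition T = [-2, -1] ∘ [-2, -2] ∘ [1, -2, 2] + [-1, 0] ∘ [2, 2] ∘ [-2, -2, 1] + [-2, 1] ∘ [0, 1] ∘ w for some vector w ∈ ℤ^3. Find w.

Subtract the known terms from T to get the rank-1 residual R = [-2, 1] ∘ [0, 1] ∘ w, so R[i,j,k] = a[i]·b[j]·w[k]. Pick indices with nonzero a[0]·b[1] = (-2)·(1) = -2. Only the fibre through (0,1,·) is needed: R[0,1,:] = T[0,1,:] − Σₗ aₗ[0]bₗ[1]cₗ = [10, 0, 8] − (-2)·(-2)·[1, -2, 2] − (-1)·(2)·[-2, -2, 1] = [2, 4, 2]. Then w[k] = R[0,1,k] / -2 for each k, giving w = [2, 4, 2] / -2 = [-1, -2, -1].

w = [-1, -2, -1]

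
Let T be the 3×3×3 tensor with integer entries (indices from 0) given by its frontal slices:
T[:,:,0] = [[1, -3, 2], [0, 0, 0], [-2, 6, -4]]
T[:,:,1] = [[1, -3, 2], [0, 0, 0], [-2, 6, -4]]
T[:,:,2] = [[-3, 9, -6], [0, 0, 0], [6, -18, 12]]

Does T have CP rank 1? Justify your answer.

Yes

If T = a ⊗ b ⊗ c then every fibre of T is a multiple of the corresponding factor, so read the factors off the fibres through the nonzero entry T[0,0,0] = 1.
The mode-1 fibre T[:,0,0] = [1, 0, -2] gives a = [1, 0, -2] (primitive direction); the mode-2 fibre T[0,:,0] = [1, -3, 2] gives b = [1, -3, 2]; then c[k] = T[0,0,k] / (a[0]·b[0]) = [1, 1, -3] / 1 = [1, 1, -3].
Expanding [1, 0, -2] ⊗ [1, -3, 2] ⊗ [1, 1, -3] reproduces all 27 entries of T, so T = [1, 0, -2] ⊗ [1, -3, 2] ⊗ [1, 1, -3] and rank(T) ≤ 1.
Equivalently every frontal slice T[:,:,k] is c[k] times the rank-1 matrix [1, 0, -2] ⊗ [1, -3, 2]. So T has rank 1 (it is nonzero).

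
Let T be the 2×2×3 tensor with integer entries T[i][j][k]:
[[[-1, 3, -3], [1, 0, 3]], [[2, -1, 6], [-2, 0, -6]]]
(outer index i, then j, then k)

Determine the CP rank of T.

2

Lower bound: the mode-2 unfolding of T (rows indexed by j, columns by (i,k) = (0,0), (0,1), (0,2), (1,0), (1,1), (1,2)) is [[-1, 3, -3, 2, -1, 6], [1, 0, 3, -2, 0, -6]].
There the 2×2 minor on rows j ∈ {0, 1}, columns (i,k) ∈ {(0,0), (0,1)} is det [[-1, 3], [1, 0]] = -3 ≠ 0, so this unfolding has rank ≥ 2; CP rank is at least every unfolding rank, so rank(T) ≥ 2. (This is only a lower bound: in general the CP rank may exceed every unfolding rank, so we still need to exhibit 2 rank-1 terms summing to T.)
Upper bound — finding two terms. Write S_k = T[:,:,k] for the frontal slices: S₀ = [[-1, 1], [2, -2]], S₁ = [[3, 0], [-1, 0]], S₂ = [[-3, 3], [6, -6]].
If T = a₁ ⊗ b₁ ⊗ c₁ + a₂ ⊗ b₂ ⊗ c₂ then each S_k = c₁[k]·a₁b₁ᵀ + c₂[k]·a₂b₂ᵀ. S₀ and S₁ are linearly independent, so a₁b₁ᵀ and a₂b₂ᵀ must span the same plane of matrices: they are the rank-1 matrices of the form x·S₀ + y·S₁.
det(x·S₀ + y·S₁) is −5·xy = (-5)·(y)(x), vanishing at (x:y) = (1:0) and (0:1).
M₁ = S₀ = [[-1, 1], [2, -2]] = −(1, -2)(1, -1)ᵀ and M₂ = S₁ = [[3, 0], [-1, 0]] = (3, -1)(1, 0)ᵀ, so take a₁ = (1, -2), b₁ = (1, -1), a₂ = (3, -1), b₂ = (1, 0).
Each slice is an integer combination of E₁ = a₁b₁ᵀ and E₂ = a₂b₂ᵀ: S₀ = −E₁, S₁ = E₂, S₂ = −3·E₁; reading off coefficients, c₁ = (-1, 0, -3) and c₂ = (0, 1, 0).
Hence T = (1, -2) ⊗ (1, -1) ⊗ (-1, 0, -3) + (3, -1) ⊗ (1, 0) ⊗ (0, 1, 0), so rank(T) ≤ 2.
These bounds meet, so rank(T) = 2.
Check entry T[0,1,0] = 1: (1)·(-1)·(-1) + (3)·(0)·(0) = 1.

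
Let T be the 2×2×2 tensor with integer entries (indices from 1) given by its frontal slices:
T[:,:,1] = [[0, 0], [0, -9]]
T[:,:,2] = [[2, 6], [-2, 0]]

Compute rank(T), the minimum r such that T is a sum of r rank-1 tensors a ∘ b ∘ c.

Lower bound: the mode-3 unfolding of T (rows indexed by k, columns by (i,j) = (1,1), (1,2), (2,1), (2,2)) is [[0, 0, 0, -9], [2, 6, -2, 0]].
There the 2×2 minor on rows k ∈ {1, 2}, columns (i,j) ∈ {(1,1), (2,2)} is det [[0, -9], [2, 0]] = 18 ≠ 0, so this unfolding has rank ≥ 2; CP rank is at least every unfolding rank, so rank(T) ≥ 2. (This is only a lower bound: in general the CP rank may exceed every unfolding rank, so we still need to exhibit 2 rank-1 terms summing to T.)
Upper bound — finding two terms. Write S_k = T[:,:,k] for the frontal slices: S₁ = [[0, 0], [0, -9]], S₂ = [[2, 6], [-2, 0]].
If T = a₁ ∘ b₁ ∘ c₁ + a₂ ∘ b₂ ∘ c₂ then each S_k = c₁[k]·a₁b₁ᵀ + c₂[k]·a₂b₂ᵀ. S₁ and S₂ are linearly independent, so a₁b₁ᵀ and a₂b₂ᵀ must span the same plane of matrices: they are the rank-1 matrices of the form x·S₁ + y·S₂.
det(x·S₁ + y·S₂) is −18·xy + 12·y² = (-6)·(3·x − 2·y)(y), vanishing at (x:y) = (2:3) and (1:0).
M₁ = 2·S₁ + 3·S₂ = [[6, 18], [-6, -18]] = 6·[1, -1][1, 3]ᵀ and M₂ = S₁ = [[0, 0], [0, -9]] = (-9)·[0, 1][0, 1]ᵀ, so take a₁ = [1, -1], b₁ = [1, 3], a₂ = [0, 1], b₂ = [0, 1].
Each slice is an integer combination of E₁ = a₁b₁ᵀ and E₂ = a₂b₂ᵀ: S₁ = −9·E₂, S₂ = 2·E₁ + 6·E₂; reading off coefficients, c₁ = [0, 2] and c₂ = [-9, 6].
Hence T = [1, -1] ∘ [1, 3] ∘ [0, 2] + [0, 1] ∘ [0, 1] ∘ [-9, 6], so rank(T) ≤ 2.
These bounds meet, so rank(T) = 2.

2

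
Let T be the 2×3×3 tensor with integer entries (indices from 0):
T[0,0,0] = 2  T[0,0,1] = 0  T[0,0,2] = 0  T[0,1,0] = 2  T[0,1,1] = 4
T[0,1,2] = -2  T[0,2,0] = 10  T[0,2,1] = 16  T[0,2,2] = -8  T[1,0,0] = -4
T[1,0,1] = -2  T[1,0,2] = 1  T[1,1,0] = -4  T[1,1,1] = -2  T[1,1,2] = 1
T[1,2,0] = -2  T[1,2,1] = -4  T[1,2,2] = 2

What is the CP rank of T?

3

Lower bound: the mode-2 unfolding of T (rows indexed by j, columns by (i,k) = (0,0), (0,1), (0,2), (1,0), (1,1), (1,2)) is [[2, 0, 0, -4, -2, 1], [2, 4, -2, -4, -2, 1], [10, 16, -8, -2, -4, 2]].
There the 3×3 minor on rows j ∈ {0, 1, 2}, columns (i,k) ∈ {(0,0), (0,1), (1,0)} is det [[2, 0, -4], [2, 4, -4], [10, 16, -2]] = 144 ≠ 0, so this unfolding has rank ≥ 3; CP rank is at least every unfolding rank, so rank(T) ≥ 3. (Flattening ranks never certify an upper bound on CP rank; for that we must actually write T with 3 rank-1 terms.)
Upper bound: T is a sum of 3 rank-1 terms, T = [1, 0] ⊗ [1, 0, -2] ⊗ [0, -4, 2] + [1, 1] ⊗ [1, 1, -1] ⊗ [-2, 0, 0] + [2, -1] ⊗ [1, 1, 2] ⊗ [2, 2, -1] (written with every a and b primitive with positive leading entry and the scale carried by c; CP decompositions are not unique, and this one is verified by expanding entrywise), so rank(T) ≤ 3.
These bounds meet, so rank(T) = 3.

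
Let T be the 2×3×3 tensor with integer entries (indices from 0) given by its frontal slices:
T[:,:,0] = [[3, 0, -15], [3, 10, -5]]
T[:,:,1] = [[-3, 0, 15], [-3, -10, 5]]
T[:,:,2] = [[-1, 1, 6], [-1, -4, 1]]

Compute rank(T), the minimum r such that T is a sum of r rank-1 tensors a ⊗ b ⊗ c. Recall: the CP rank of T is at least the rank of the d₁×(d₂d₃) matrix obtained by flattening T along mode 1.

Lower bound: the mode-3 unfolding of T (rows indexed by k, columns by (i,j) = (0,0), (0,1), (0,2), (1,0), (1,1), (1,2)) is [[3, 0, -15, 3, 10, -5], [-3, 0, 15, -3, -10, 5], [-1, 1, 6, -1, -4, 1]].
There the 2×2 minor on rows k ∈ {0, 2}, columns (i,j) ∈ {(0,0), (0,1)} is det [[3, 0], [-1, 1]] = 3 ≠ 0, so this unfolding has rank ≥ 2; CP rank is at least every unfolding rank, so rank(T) ≥ 2. (This is only a lower bound: in general the CP rank may exceed every unfolding rank, so we still need to exhibit 2 rank-1 terms summing to T.)
Upper bound — finding two terms. Write S_k = T[:,:,k] for the frontal slices: S₀ = [[3, 0, -15], [3, 10, -5]], S₁ = [[-3, 0, 15], [-3, -10, 5]], S₂ = [[-1, 1, 6], [-1, -4, 1]].
If T = a₁ ⊗ b₁ ⊗ c₁ + a₂ ⊗ b₂ ⊗ c₂ then each S_k = c₁[k]·a₁b₁ᵀ + c₂[k]·a₂b₂ᵀ. S₀ and S₂ are linearly independent, so a₁b₁ᵀ and a₂b₂ᵀ must span the same plane of matrices: they are the rank-1 matrices of the form x·S₀ + y·S₂.
The 2×2 minor of x·S₀ + y·S₂ on rows {0,1}, columns {0,1} is 30·x² − 25·xy + 5·y² = 5·(3·x − y)(2·x − y), vanishing at (x:y) = (1:3) and (1:2).
M₁ = S₀ + 3·S₂ = [[0, 3, 3], [0, -2, -2]] = [3, -2][0, 1, 1]ᵀ and M₂ = S₀ + 2·S₂ = [[1, 2, -3], [1, 2, -3]] = [1, 1][1, 2, -3]ᵀ, so take a₁ = [3, -2], b₁ = [0, 1, 1], a₂ = [1, 1], b₂ = [1, 2, -3].
Each slice is an integer combination of E₁ = a₁b₁ᵀ and E₂ = a₂b₂ᵀ: S₀ = −2·E₁ + 3·E₂, S₁ = 2·E₁ − 3·E₂, S₂ = E₁ − E₂; reading off coefficients, c₁ = [-2, 2, 1] and c₂ = [3, -3, -1].
Hence T = [3, -2] ⊗ [0, 1, 1] ⊗ [-2, 2, 1] + [1, 1] ⊗ [1, 2, -3] ⊗ [3, -3, -1], so rank(T) ≤ 2.
These bounds meet, so rank(T) = 2.
Check entry T[0,1,0] = 0: (3)·(1)·(-2) + (1)·(2)·(3) = 0.

2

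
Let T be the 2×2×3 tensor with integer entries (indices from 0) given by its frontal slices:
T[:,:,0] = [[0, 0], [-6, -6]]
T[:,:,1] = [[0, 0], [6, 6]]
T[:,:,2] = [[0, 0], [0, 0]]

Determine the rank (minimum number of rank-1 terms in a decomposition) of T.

1

Lower bound: T ≠ 0 (e.g. T[1,0,0] = -6), so rank(T) ≥ 1.
Upper bound: if T = a ⊗ b ⊗ c then every fibre of T is a multiple of the corresponding factor, so read the factors off the fibres through the nonzero entry T[1,0,0] = -6.
The mode-1 fibre T[:,0,0] = [0, -6] gives a = (0, 1) (primitive direction); the mode-2 fibre T[1,:,0] = [-6, -6] gives b = (1, 1); then c[k] = T[1,0,k] / (a[1]·b[0]) = [-6, 6, 0] / 1 = (-6, 6, 0).
Expanding (0, 1) ⊗ (1, 1) ⊗ (-6, 6, 0) reproduces all 12 entries of T, so T = (0, 1) ⊗ (1, 1) ⊗ (-6, 6, 0) and rank(T) ≤ 1.
These bounds meet, so rank(T) = 1.
Check entry T[1,1,2] = 0: (1)·(1)·(0) = 0.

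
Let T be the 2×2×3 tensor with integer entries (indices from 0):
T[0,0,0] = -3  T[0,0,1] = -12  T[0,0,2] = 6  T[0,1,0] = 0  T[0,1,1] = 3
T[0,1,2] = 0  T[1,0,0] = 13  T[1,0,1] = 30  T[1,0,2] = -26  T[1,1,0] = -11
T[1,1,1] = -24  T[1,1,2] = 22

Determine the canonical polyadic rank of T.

Lower bound: in the mode-1 unfolding of T (rows indexed by i, columns by (j,k)) the 2×2 minor on rows i ∈ {0, 1}, columns (j,k) ∈ {(0,0), (0,1)} is det [[-3, -12], [13, 30]] = 66 ≠ 0, so that unfolding has rank ≥ 2 and hence rank(T) ≥ 2 (CP rank is at least every unfolding rank, though it can be larger).
Upper bound: with S_k = T[:,:,k], the two rank-1 terms a₁b₁ᵀ, a₂b₂ᵀ are the rank-1 members of the pencil x·S₀ + y·S₁.
det(x·S₀ + y·S₁) is 33·x² + 165·xy + 198·y² = 33·(x + 3·y)(x + 2·y), vanishing at (x:y) = (3:-1) and (2:-1).
M₁ = 3·S₀ − S₁ = [[3, -3], [9, -9]] = 3·[1, 3][1, -1]ᵀ and M₂ = 2·S₀ − S₁ = [[6, -3], [-4, 2]] = [3, -2][2, -1]ᵀ, so take a₁ = [1, 3], b₁ = [1, -1], a₂ = [3, -2], b₂ = [2, -1].
Each slice is an integer combination of E₁ = a₁b₁ᵀ and E₂ = a₂b₂ᵀ: S₀ = 3·E₁ − E₂, S₁ = 6·E₁ − 3·E₂, S₂ = −6·E₁ + 2·E₂; reading off coefficients, c₁ = [3, 6, -6] and c₂ = [-1, -3, 2].
Hence T = [1, 3] ∘ [1, -1] ∘ [3, 6, -6] + [3, -2] ∘ [2, -1] ∘ [-1, -3, 2], so rank(T) ≤ 2.
These bounds meet, so rank(T) = 2.

2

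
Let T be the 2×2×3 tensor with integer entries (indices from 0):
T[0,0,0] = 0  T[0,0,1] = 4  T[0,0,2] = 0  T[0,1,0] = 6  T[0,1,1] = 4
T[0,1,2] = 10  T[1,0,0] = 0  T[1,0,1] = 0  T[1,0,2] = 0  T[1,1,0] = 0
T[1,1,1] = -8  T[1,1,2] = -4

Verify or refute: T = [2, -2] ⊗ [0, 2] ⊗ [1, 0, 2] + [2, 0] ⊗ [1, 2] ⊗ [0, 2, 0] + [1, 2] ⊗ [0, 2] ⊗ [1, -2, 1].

Yes

Reconstruct entrywise from the claimed factors. For example, T[1,0,2] = 0 and Σₗ aₗ[1]bₗ[0]cₗ[2] = (-2)·(0)·(2) + (0)·(1)·(0) + (2)·(0)·(1) = 0; checking all 12 entries, every one matches. The claim holds.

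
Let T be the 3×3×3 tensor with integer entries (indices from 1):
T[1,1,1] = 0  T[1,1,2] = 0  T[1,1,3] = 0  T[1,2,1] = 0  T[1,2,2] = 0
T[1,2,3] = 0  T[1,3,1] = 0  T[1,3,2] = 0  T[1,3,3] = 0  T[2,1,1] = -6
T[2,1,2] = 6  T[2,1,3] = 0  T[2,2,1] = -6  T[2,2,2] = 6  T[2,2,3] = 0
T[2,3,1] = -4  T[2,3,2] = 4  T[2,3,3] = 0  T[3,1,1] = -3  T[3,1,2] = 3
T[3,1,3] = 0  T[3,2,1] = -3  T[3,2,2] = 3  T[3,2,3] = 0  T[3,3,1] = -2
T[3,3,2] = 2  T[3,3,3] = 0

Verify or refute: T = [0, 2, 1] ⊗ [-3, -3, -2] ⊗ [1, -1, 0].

Yes

Reconstruct entrywise from the claimed factors. For example, T[3,3,1] = -2 and Σₗ aₗ[3]bₗ[3]cₗ[1] = (1)·(-2)·(1) = -2; checking all 27 entries, every one matches. The claim holds.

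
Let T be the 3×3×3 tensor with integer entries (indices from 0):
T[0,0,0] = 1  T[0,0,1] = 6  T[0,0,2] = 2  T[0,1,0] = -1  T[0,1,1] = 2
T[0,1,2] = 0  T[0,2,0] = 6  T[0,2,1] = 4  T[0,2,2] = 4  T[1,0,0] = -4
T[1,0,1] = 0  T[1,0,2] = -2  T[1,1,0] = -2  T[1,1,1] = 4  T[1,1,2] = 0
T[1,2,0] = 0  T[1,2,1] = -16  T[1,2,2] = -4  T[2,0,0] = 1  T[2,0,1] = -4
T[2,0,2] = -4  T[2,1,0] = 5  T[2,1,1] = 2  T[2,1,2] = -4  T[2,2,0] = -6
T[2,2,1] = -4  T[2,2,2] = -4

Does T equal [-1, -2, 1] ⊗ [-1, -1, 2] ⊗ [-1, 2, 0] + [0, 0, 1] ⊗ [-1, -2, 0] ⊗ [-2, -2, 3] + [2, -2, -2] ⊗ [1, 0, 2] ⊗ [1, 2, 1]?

Reconstruct entry (2,0,2) from the claimed factors: Σₗ aₗ[2]bₗ[0]cₗ[2] = (1)·(-1)·(0) + (1)·(-1)·(3) + (-2)·(1)·(1) = -5, but T[2,0,2] = -4. The claim is false.

No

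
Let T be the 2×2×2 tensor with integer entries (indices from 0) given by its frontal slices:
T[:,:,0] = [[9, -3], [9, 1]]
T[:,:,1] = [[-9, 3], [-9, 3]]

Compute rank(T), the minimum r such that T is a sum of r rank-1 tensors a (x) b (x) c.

Lower bound: the mode-3 unfolding of T (rows indexed by k, columns by (i,j) = (0,0), (0,1), (1,0), (1,1)) is [[9, -3, 9, 1], [-9, 3, -9, 3]].
There the 2×2 minor on rows k ∈ {0, 1}, columns (i,j) ∈ {(0,0), (1,1)} is det [[9, 1], [-9, 3]] = 36 ≠ 0, so this unfolding has rank ≥ 2; CP rank is at least every unfolding rank, so rank(T) ≥ 2. (Flattening ranks never certify an upper bound on CP rank; for that we must actually write T with 2 rank-1 terms.)
Upper bound — finding two terms. Write S_k = T[:,:,k] for the frontal slices: S₀ = [[9, -3], [9, 1]], S₁ = [[-9, 3], [-9, 3]].
If T = a₁ (x) b₁ (x) c₁ + a₂ (x) b₂ (x) c₂ then each S_k = c₁[k]·a₁b₁ᵀ + c₂[k]·a₂b₂ᵀ. S₀ and S₁ are linearly independent, so a₁b₁ᵀ and a₂b₂ᵀ must span the same plane of matrices: they are the rank-1 matrices of the form x·S₀ + y·S₁.
det(x·S₀ + y·S₁) is 36·x² − 36·xy = 36·(x − y)(x), vanishing at (x:y) = (1:1) and (0:1).
M₁ = S₀ + S₁ = [[0, 0], [0, 4]] = 4·[0, 1][0, 1]ᵀ and M₂ = S₁ = [[-9, 3], [-9, 3]] = (-3)·[1, 1][3, -1]ᵀ, so take a₁ = [0, 1], b₁ = [0, 1], a₂ = [1, 1], b₂ = [3, -1].
Each slice is an integer combination of E₁ = a₁b₁ᵀ and E₂ = a₂b₂ᵀ: S₀ = 4·E₁ + 3·E₂, S₁ = −3·E₂; reading off coefficients, c₁ = [4, 0] and c₂ = [3, -3].
Hence T = [0, 1] (x) [0, 1] (x) [4, 0] + [1, 1] (x) [3, -1] (x) [3, -3], so rank(T) ≤ 2.
These bounds meet, so rank(T) = 2.

2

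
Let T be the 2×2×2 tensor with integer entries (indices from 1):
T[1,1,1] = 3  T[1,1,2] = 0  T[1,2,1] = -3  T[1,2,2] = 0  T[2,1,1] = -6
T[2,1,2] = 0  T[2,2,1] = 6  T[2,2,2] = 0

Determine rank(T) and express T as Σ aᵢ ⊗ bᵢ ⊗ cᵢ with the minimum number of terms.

Lower bound: T ≠ 0 (e.g. T[1,1,1] = 3), so rank(T) ≥ 1.
Upper bound: if T = a ⊗ b ⊗ c then every fibre of T is a multiple of the corresponding factor, so read the factors off the fibres through the nonzero entry T[1,1,1] = 3.
The mode-1 fibre T[:,1,1] = [3, -6] gives a = [1, -2] (primitive direction); the mode-2 fibre T[1,:,1] = [3, -3] gives b = [1, -1]; then c[k] = T[1,1,k] / (a[1]·b[1]) = [3, 0] / 1 = [3, 0].
Expanding [1, -2] ⊗ [1, -1] ⊗ [3, 0] reproduces all 8 entries of T, so T = [1, -2] ⊗ [1, -1] ⊗ [3, 0] and rank(T) ≤ 1.
These bounds meet, so rank(T) = 1.
Check entry T[2,2,2] = 0: (-2)·(-1)·(0) = 0.

rank(T) = 1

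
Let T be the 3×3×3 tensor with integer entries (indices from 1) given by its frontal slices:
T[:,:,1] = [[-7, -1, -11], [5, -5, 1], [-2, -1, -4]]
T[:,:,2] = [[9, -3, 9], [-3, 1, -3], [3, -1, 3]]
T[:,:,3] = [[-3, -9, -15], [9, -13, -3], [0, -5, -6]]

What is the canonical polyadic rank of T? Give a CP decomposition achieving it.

rank(T) = 2

Lower bound: the mode-3 unfolding of T (rows indexed by k, columns by (i,j) = (1,1), (1,2), (1,3), (2,1), (2,2), (2,3), (3,1), (3,2), (3,3)) is [[-7, -1, -11, 5, -5, 1, -2, -1, -4], [9, -3, 9, -3, 1, -3, 3, -1, 3], [-3, -9, -15, 9, -13, -3, 0, -5, -6]].
There the 2×2 minor on rows k ∈ {1, 2}, columns (i,j) ∈ {(1,1), (1,2)} is det [[-7, -1], [9, -3]] = 30 ≠ 0, so this unfolding has rank ≥ 2; CP rank is at least every unfolding rank, so rank(T) ≥ 2. (This is only a lower bound: in general the CP rank may exceed every unfolding rank, so we still need to exhibit 2 rank-1 terms summing to T.)
Upper bound — finding two terms. Write S_k = T[:,:,k] for the frontal slices: S₁ = [[-7, -1, -11], [5, -5, 1], [-2, -1, -4]], S₂ = [[9, -3, 9], [-3, 1, -3], [3, -1, 3]], S₃ = [[-3, -9, -15], [9, -13, -3], [0, -5, -6]].
If T = a₁ ⊗ b₁ ⊗ c₁ + a₂ ⊗ b₂ ⊗ c₂ then each S_k = c₁[k]·a₁b₁ᵀ + c₂[k]·a₂b₂ᵀ. S₁ and S₂ are linearly independent, so a₁b₁ᵀ and a₂b₂ᵀ must span the same plane of matrices: they are the rank-1 matrices of the form x·S₁ + y·S₂.
The 2×2 minor of x·S₁ + y·S₂ on rows {1,2}, columns {1,2} is 40·x² − 40·xy = 40·(x − y)(x), vanishing at (x:y) = (1:1) and (0:1).
M₁ = S₁ + S₂ = [[2, -4, -2], [2, -4, -2], [1, -2, -1]] = (2, 2, 1)(1, -2, -1)ᵀ and M₂ = S₂ = [[9, -3, 9], [-3, 1, -3], [3, -1, 3]] = (3, -1, 1)(3, -1, 3)ᵀ, so take a₁ = (2, 2, 1), b₁ = (1, -2, -1), a₂ = (3, -1, 1), b₂ = (3, -1, 3).
Each slice is an integer combination of E₁ = a₁b₁ᵀ and E₂ = a₂b₂ᵀ: S₁ = E₁ − E₂, S₂ = E₂, S₃ = 3·E₁ − E₂; reading off coefficients, c₁ = (1, 0, 3) and c₂ = (-1, 1, -1).
Hence T = (2, 2, 1) ⊗ (1, -2, -1) ⊗ (1, 0, 3) + (3, -1, 1) ⊗ (3, -1, 3) ⊗ (-1, 1, -1), so rank(T) ≤ 2.
These bounds meet, so rank(T) = 2.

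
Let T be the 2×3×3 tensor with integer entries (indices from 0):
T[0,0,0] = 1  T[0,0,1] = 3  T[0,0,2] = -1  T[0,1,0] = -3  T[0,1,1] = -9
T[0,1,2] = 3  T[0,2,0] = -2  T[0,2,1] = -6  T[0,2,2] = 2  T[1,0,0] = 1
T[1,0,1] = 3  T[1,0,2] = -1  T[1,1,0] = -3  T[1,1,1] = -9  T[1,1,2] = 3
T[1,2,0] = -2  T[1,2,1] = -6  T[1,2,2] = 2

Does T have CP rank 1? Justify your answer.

If T = a ⊗ b ⊗ c then every fibre of T is a multiple of the corresponding factor, so read the factors off the fibres through the nonzero entry T[0,0,0] = 1.
The mode-1 fibre T[:,0,0] = [1, 1] gives a = [1, 1] (primitive direction); the mode-2 fibre T[0,:,0] = [1, -3, -2] gives b = [1, -3, -2]; then c[k] = T[0,0,k] / (a[0]·b[0]) = [1, 3, -1] / 1 = [1, 3, -1].
Expanding [1, 1] ⊗ [1, -3, -2] ⊗ [1, 3, -1] reproduces all 18 entries of T, so T = [1, 1] ⊗ [1, -3, -2] ⊗ [1, 3, -1] and rank(T) ≤ 1.
Equivalently every frontal slice T[:,:,k] is c[k] times the rank-1 matrix [1, 1] ⊗ [1, -3, -2]. So T has rank 1 (it is nonzero).

Yes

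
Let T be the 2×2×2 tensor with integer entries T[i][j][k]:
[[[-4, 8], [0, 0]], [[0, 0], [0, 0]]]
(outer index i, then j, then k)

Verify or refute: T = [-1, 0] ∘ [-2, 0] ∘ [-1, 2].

Reconstruct entry (0,0,0) from the claimed factors: Σₗ aₗ[0]bₗ[0]cₗ[0] = (-1)·(-2)·(-1) = -2, but T[0,0,0] = -4. The claim is false.

No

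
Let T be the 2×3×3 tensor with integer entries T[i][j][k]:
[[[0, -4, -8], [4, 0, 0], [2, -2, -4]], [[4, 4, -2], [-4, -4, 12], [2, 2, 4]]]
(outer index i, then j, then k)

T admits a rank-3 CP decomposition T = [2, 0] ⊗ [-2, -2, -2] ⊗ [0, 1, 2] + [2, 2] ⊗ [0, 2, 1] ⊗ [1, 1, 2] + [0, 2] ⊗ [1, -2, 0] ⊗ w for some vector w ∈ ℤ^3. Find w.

Subtract the known terms from T to get the rank-1 residual R = [0, 2] ⊗ [1, -2, 0] ⊗ w, so R[i,j,k] = a[i]·b[j]·w[k]. Pick indices with nonzero a[1]·b[0] = (2)·(1) = 2. Only the fibre through (1,0,·) is needed: R[1,0,:] = T[1,0,:] − Σₗ aₗ[1]bₗ[0]cₗ = [4, 4, -2] − (0)·(-2)·[0, 1, 2] − (2)·(0)·[1, 1, 2] = [4, 4, -2]. Then w[k] = R[1,0,k] / 2 for each k, giving w = [4, 4, -2] / 2 = [2, 2, -1].

w = [2, 2, -1]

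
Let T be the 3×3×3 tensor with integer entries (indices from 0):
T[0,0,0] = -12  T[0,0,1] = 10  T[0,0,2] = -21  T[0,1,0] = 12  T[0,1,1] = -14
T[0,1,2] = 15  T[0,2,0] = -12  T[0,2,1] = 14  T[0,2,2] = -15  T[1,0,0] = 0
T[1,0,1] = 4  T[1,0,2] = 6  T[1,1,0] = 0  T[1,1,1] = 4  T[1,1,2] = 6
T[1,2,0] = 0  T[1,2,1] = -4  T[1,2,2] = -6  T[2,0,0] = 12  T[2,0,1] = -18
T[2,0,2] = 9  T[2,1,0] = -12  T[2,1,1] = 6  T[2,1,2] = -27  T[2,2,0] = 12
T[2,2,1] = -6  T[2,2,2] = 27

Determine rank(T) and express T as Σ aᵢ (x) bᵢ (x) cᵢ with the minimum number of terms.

Lower bound: the mode-3 unfolding of T (rows indexed by k, columns by (i,j) = (0,0), (0,1), (0,2), (1,0), (1,1), (1,2), (2,0), (2,1), (2,2)) is [[-12, 12, -12, 0, 0, 0, 12, -12, 12], [10, -14, 14, 4, 4, -4, -18, 6, -6], [-21, 15, -15, 6, 6, -6, 9, -27, 27]].
There the 2×2 minor on rows k ∈ {0, 1}, columns (i,j) ∈ {(0,0), (0,1)} is det [[-12, 12], [10, -14]] = 48 ≠ 0, so this unfolding has rank ≥ 2; CP rank is at least every unfolding rank, so rank(T) ≥ 2. (Unfolding ranks only ever bound the CP rank from below — rank(T) can be strictly larger than all of them — so the matching upper bound has to come from an explicit 2-term decomposition.)
Upper bound — finding two terms. Write S_k = T[:,:,k] for the frontal slices: S₀ = [[-12, 12, -12], [0, 0, 0], [12, -12, 12]], S₁ = [[10, -14, 14], [4, 4, -4], [-18, 6, -6]], S₂ = [[-21, 15, -15], [6, 6, -6], [9, -27, 27]].
If T = a₁ (x) b₁ (x) c₁ + a₂ (x) b₂ (x) c₂ then each S_k = c₁[k]·a₁b₁ᵀ + c₂[k]·a₂b₂ᵀ. S₀ and S₁ are linearly independent, so a₁b₁ᵀ and a₂b₂ᵀ must span the same plane of matrices: they are the rank-1 matrices of the form x·S₀ + y·S₁.
The 2×2 minor of x·S₀ + y·S₁ on rows {0,1}, columns {0,1} is −96·xy + 96·y² = (-96)·(x − y)(y), vanishing at (x:y) = (1:1) and (1:0).
M₁ = S₀ + S₁ = [[-2, -2, 2], [4, 4, -4], [-6, -6, 6]] = (-2)·[1, -2, 3][1, 1, -1]ᵀ and M₂ = S₀ = [[-12, 12, -12], [0, 0, 0], [12, -12, 12]] = (-12)·[1, 0, -1][1, -1, 1]ᵀ, so take a₁ = [1, -2, 3], b₁ = [1, 1, -1], a₂ = [1, 0, -1], b₂ = [1, -1, 1].
Each slice is an integer combination of E₁ = a₁b₁ᵀ and E₂ = a₂b₂ᵀ: S₀ = −12·E₂, S₁ = −2·E₁ + 12·E₂, S₂ = −3·E₁ − 18·E₂; reading off coefficients, c₁ = [0, -2, -3] and c₂ = [-12, 12, -18].
Hence T = [1, -2, 3] (x) [1, 1, -1] (x) [0, -2, -3] + [1, 0, -1] (x) [1, -1, 1] (x) [-12, 12, -18], so rank(T) ≤ 2.
These bounds meet, so rank(T) = 2.

rank(T) = 2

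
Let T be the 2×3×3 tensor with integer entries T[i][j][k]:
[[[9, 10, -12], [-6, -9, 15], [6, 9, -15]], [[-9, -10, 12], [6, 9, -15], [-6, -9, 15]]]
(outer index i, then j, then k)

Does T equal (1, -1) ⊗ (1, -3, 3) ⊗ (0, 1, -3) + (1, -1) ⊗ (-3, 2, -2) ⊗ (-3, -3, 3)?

Reconstruct entrywise from the claimed factors. For example, T[1,2,2] = 15 and Σₗ aₗ[1]bₗ[2]cₗ[2] = (-1)·(3)·(-3) + (-1)·(-2)·(3) = 15; checking all 18 entries, every one matches. The claim holds.

Yes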